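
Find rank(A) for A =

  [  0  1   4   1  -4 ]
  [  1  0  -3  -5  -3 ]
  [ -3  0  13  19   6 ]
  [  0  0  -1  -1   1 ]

Swap R1 and R2.
  [  1  0  -3  -5  -3 ]
  [  0  1   4   1  -4 ]
  [ -3  0  13  19   6 ]
  [  0  0  -1  -1   1 ]
Add 3 times R1 to R3.
  [ 1  0  -3  -5  -3 ]
  [ 0  1   4   1  -4 ]
  [ 0  0   4   4  -3 ]
  [ 0  0  -1  -1   1 ]
Multiply R3 by 1/4.
  [ 1  0  -3  -5    -3 ]
  [ 0  1   4   1    -4 ]
  [ 0  0   1   1  -3/4 ]
  [ 0  0  -1  -1     1 ]
Add R3 to R4.
  [ 1  0  -3  -5    -3 ]
  [ 0  1   4   1    -4 ]
  [ 0  0   1   1  -3/4 ]
  [ 0  0   0   0   1/4 ]
Multiply R4 by 4.
  [ 1  0  -3  -5    -3 ]
  [ 0  1   4   1    -4 ]
  [ 0  0   1   1  -3/4 ]
  [ 0  0   0   0     1 ]
Add 3/4 times R4 to R3.
  [ 1  0  -3  -5  -3 ]
  [ 0  1   4   1  -4 ]
  [ 0  0   1   1   0 ]
  [ 0  0   0   0   1 ]
Add 4 times R4 to R2.
  [ 1  0  -3  -5  -3 ]
  [ 0  1   4   1   0 ]
  [ 0  0   1   1   0 ]
  [ 0  0   0   0   1 ]
Add 3 times R4 to R1.
  [ 1  0  -3  -5  0 ]
  [ 0  1   4   1  0 ]
  [ 0  0   1   1  0 ]
  [ 0  0   0   0  1 ]
Subtract 4 times R3 from R2.
  [ 1  0  -3  -5  0 ]
  [ 0  1   0  -3  0 ]
  [ 0  0   1   1  0 ]
  [ 0  0   0   0  1 ]
Add 3 times R3 to R1.
  [ 1  0  0  -2  0 ]
  [ 0  1  0  -3  0 ]
  [ 0  0  1   1  0 ]
  [ 0  0  0   0  1 ]
The reduced form has 4 nonzero rows.

rank = 4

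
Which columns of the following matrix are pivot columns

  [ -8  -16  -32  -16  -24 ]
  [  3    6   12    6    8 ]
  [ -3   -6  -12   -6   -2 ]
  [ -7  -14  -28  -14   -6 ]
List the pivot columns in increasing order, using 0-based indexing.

0, 4

r1 ← -1/8·r1
  [  1    2    4    2   3 ]
  [  3    6   12    6   8 ]
  [ -3   -6  -12   -6  -2 ]
  [ -7  -14  -28  -14  -6 ]
r2 ← r2 − 3·r1
  [  1    2    4    2   3 ]
  [  0    0    0    0  -1 ]
  [ -3   -6  -12   -6  -2 ]
  [ -7  -14  -28  -14  -6 ]
r3 ← r3 + 3·r1
  [  1    2    4    2   3 ]
  [  0    0    0    0  -1 ]
  [  0    0    0    0   7 ]
  [ -7  -14  -28  -14  -6 ]
r4 ← r4 + 7·r1
  [ 1  2  4  2   3 ]
  [ 0  0  0  0  -1 ]
  [ 0  0  0  0   7 ]
  [ 0  0  0  0  15 ]
r2 ← -1·r2
  [ 1  2  4  2   3 ]
  [ 0  0  0  0   1 ]
  [ 0  0  0  0   7 ]
  [ 0  0  0  0  15 ]
r3 ← r3 − 7·r2
  [ 1  2  4  2   3 ]
  [ 0  0  0  0   1 ]
  [ 0  0  0  0   0 ]
  [ 0  0  0  0  15 ]
r4 ← r4 − 15·r2
  [ 1  2  4  2  3 ]
  [ 0  0  0  0  1 ]
  [ 0  0  0  0  0 ]
  [ 0  0  0  0  0 ]
r1 ← r1 − 3·r2
  [ 1  2  4  2  0 ]
  [ 0  0  0  0  1 ]
  [ 0  0  0  0  0 ]
  [ 0  0  0  0  0 ]
Pivot columns are the columns containing a leading 1.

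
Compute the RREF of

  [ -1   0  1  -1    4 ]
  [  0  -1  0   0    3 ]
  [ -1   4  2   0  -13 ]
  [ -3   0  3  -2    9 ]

[[1, 0, 0, 0, -3], [0, 1, 0, 0, -3], [0, 0, 1, 0, -2], [0, 0, 0, 1, -3]]

ρ1 ← -1·ρ1
  [  1   0  -1   1   -4 ]
  [  0  -1   0   0    3 ]
  [ -1   4   2   0  -13 ]
  [ -3   0   3  -2    9 ]
ρ3 ← ρ3 + ρ1
  [  1   0  -1   1   -4 ]
  [  0  -1   0   0    3 ]
  [  0   4   1   1  -17 ]
  [ -3   0   3  -2    9 ]
ρ4 ← ρ4 + 3·ρ1
  [ 1   0  -1  1   -4 ]
  [ 0  -1   0  0    3 ]
  [ 0   4   1  1  -17 ]
  [ 0   0   0  1   -3 ]
ρ2 ← -1·ρ2
  [ 1  0  -1  1   -4 ]
  [ 0  1   0  0   -3 ]
  [ 0  4   1  1  -17 ]
  [ 0  0   0  1   -3 ]
ρ3 ← ρ3 − 4·ρ2
  [ 1  0  -1  1  -4 ]
  [ 0  1   0  0  -3 ]
  [ 0  0   1  1  -5 ]
  [ 0  0   0  1  -3 ]
ρ3 ← ρ3 − ρ4
  [ 1  0  -1  1  -4 ]
  [ 0  1   0  0  -3 ]
  [ 0  0   1  0  -2 ]
  [ 0  0   0  1  -3 ]
ρ1 ← ρ1 − ρ4
  [ 1  0  -1  0  -1 ]
  [ 0  1   0  0  -3 ]
  [ 0  0   1  0  -2 ]
  [ 0  0   0  1  -3 ]
ρ1 ← ρ1 + ρ3
  [ 1  0  0  0  -3 ]
  [ 0  1  0  0  -3 ]
  [ 0  0  1  0  -2 ]
  [ 0  0  0  1  -3 ]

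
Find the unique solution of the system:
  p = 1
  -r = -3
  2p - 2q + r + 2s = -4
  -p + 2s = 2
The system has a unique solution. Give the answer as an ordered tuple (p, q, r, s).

Form the augmented matrix and row-reduce:
  [  1   0   0  0  |   1 ]
  [  0   0  -1  0  |  -3 ]
  [  2  -2   1  2  |  -4 ]
  [ -1   0   0  2  |   2 ]
Subtract 2 times R1 from R3.
  [  1   0   0  0  |   1 ]
  [  0   0  -1  0  |  -3 ]
  [  0  -2   1  2  |  -6 ]
  [ -1   0   0  2  |   2 ]
Add R1 to R4.
  [ 1   0   0  0  |   1 ]
  [ 0   0  -1  0  |  -3 ]
  [ 0  -2   1  2  |  -6 ]
  [ 0   0   0  2  |   3 ]
Swap R2 and R3.
  [ 1   0   0  0  |   1 ]
  [ 0  -2   1  2  |  -6 ]
  [ 0   0  -1  0  |  -3 ]
  [ 0   0   0  2  |   3 ]
Multiply R2 by -1/2.
  [ 1  0     0   0  |   1 ]
  [ 0  1  -1/2  -1  |   3 ]
  [ 0  0    -1   0  |  -3 ]
  [ 0  0     0   2  |   3 ]
Multiply R3 by -1.
  [ 1  0     0   0  |  1 ]
  [ 0  1  -1/2  -1  |  3 ]
  [ 0  0     1   0  |  3 ]
  [ 0  0     0   2  |  3 ]
Multiply R4 by 1/2.
  [ 1  0     0   0  |    1 ]
  [ 0  1  -1/2  -1  |    3 ]
  [ 0  0     1   0  |    3 ]
  [ 0  0     0   1  |  3/2 ]
Add R4 to R2.
  [ 1  0     0  0  |    1 ]
  [ 0  1  -1/2  0  |  9/2 ]
  [ 0  0     1  0  |    3 ]
  [ 0  0     0  1  |  3/2 ]
Add 1/2 times R3 to R2.
  [ 1  0  0  0  |    1 ]
  [ 0  1  0  0  |    6 ]
  [ 0  0  1  0  |    3 ]
  [ 0  0  0  1  |  3/2 ]
Reading off the last column: p = 1, q = 6, r = 3, s = 3/2.

(1, 6, 3, 3/2)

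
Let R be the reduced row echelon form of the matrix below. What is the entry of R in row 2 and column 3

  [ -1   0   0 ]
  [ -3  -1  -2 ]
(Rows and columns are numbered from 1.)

2

R1 ← -1·R1
  [  1   0   0 ]
  [ -3  -1  -2 ]
R2 ← R2 + 3·R1
  [ 1   0   0 ]
  [ 0  -1  -2 ]
R2 ← -1·R2
  [ 1  0  0 ]
  [ 0  1  2 ]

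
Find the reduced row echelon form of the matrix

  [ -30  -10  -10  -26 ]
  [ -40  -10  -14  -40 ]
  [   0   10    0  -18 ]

R1 -> -1/30·R1
  [   1  1/3  1/3  13/15 ]
  [ -40  -10  -14    -40 ]
  [   0   10    0    -18 ]
R2 -> R2 + 40·R1
  [ 1   1/3   1/3  13/15 ]
  [ 0  10/3  -2/3  -16/3 ]
  [ 0    10     0    -18 ]
R2 -> 3/10·R2
  [ 1  1/3   1/3  13/15 ]
  [ 0    1  -1/5   -8/5 ]
  [ 0   10     0    -18 ]
R3 -> R3 − 10·R2
  [ 1  1/3   1/3  13/15 ]
  [ 0    1  -1/5   -8/5 ]
  [ 0    0     2     -2 ]
R3 -> 1/2·R3
  [ 1  1/3   1/3  13/15 ]
  [ 0    1  -1/5   -8/5 ]
  [ 0    0     1     -1 ]
R2 -> R2 + 1/5·R3
  [ 1  1/3  1/3  13/15 ]
  [ 0    1    0   -9/5 ]
  [ 0    0    1     -1 ]
R1 -> R1 − 1/3·R3
  [ 1  1/3  0   6/5 ]
  [ 0    1  0  -9/5 ]
  [ 0    0  1    -1 ]
R1 -> R1 − 1/3·R2
  [ 1  0  0   9/5 ]
  [ 0  1  0  -9/5 ]
  [ 0  0  1    -1 ]

[[1, 0, 0, 9/5], [0, 1, 0, -9/5], [0, 0, 1, -1]]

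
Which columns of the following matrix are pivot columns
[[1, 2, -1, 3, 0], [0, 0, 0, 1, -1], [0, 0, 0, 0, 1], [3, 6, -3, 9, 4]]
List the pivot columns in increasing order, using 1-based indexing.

ρ4 ← ρ4 − 3·ρ1
  [ 1  2  -1  3   0 ]
  [ 0  0   0  1  -1 ]
  [ 0  0   0  0   1 ]
  [ 0  0   0  0   4 ]
ρ4 ← ρ4 − 4·ρ3
  [ 1  2  -1  3   0 ]
  [ 0  0   0  1  -1 ]
  [ 0  0   0  0   1 ]
  [ 0  0   0  0   0 ]
ρ2 ← ρ2 + ρ3
  [ 1  2  -1  3  0 ]
  [ 0  0   0  1  0 ]
  [ 0  0   0  0  1 ]
  [ 0  0   0  0  0 ]
ρ1 ← ρ1 − 3·ρ2
  [ 1  2  -1  0  0 ]
  [ 0  0   0  1  0 ]
  [ 0  0   0  0  1 ]
  [ 0  0   0  0  0 ]
Pivot columns are the columns containing a leading 1.

1, 4, 5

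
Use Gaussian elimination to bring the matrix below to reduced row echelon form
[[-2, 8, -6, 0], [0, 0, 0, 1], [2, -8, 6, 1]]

ρ1 := -1/2·ρ1
  [ 1  -4  3  0 ]
  [ 0   0  0  1 ]
  [ 2  -8  6  1 ]
ρ3 := ρ3 − 2·ρ1
  [ 1  -4  3  0 ]
  [ 0   0  0  1 ]
  [ 0   0  0  1 ]
ρ3 := ρ3 − ρ2
  [ 1  -4  3  0 ]
  [ 0   0  0  1 ]
  [ 0   0  0  0 ]

[[1, -4, 3, 0], [0, 0, 0, 1], [0, 0, 0, 0]]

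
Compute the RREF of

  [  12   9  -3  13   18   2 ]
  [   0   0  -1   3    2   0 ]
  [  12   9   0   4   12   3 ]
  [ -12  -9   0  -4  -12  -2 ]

[[1, 3/4, 0, 1/3, 1, 0], [0, 0, 1, -3, -2, 0], [0, 0, 0, 0, 0, 1], [0, 0, 0, 0, 0, 0]]

R1 → 1/12·R1
  [   1  3/4  -1/4  13/12  3/2  1/6 ]
  [   0    0    -1      3    2    0 ]
  [  12    9     0      4   12    3 ]
  [ -12   -9     0     -4  -12   -2 ]
R3 → R3 − 12·R1
  [   1  3/4  -1/4  13/12  3/2  1/6 ]
  [   0    0    -1      3    2    0 ]
  [   0    0     3     -9   -6    1 ]
  [ -12   -9     0     -4  -12   -2 ]
R4 → R4 + 12·R1
  [ 1  3/4  -1/4  13/12  3/2  1/6 ]
  [ 0    0    -1      3    2    0 ]
  [ 0    0     3     -9   -6    1 ]
  [ 0    0    -3      9    6    0 ]
R2 → -1·R2
  [ 1  3/4  -1/4  13/12  3/2  1/6 ]
  [ 0    0     1     -3   -2    0 ]
  [ 0    0     3     -9   -6    1 ]
  [ 0    0    -3      9    6    0 ]
R3 → R3 − 3·R2
  [ 1  3/4  -1/4  13/12  3/2  1/6 ]
  [ 0    0     1     -3   -2    0 ]
  [ 0    0     0      0    0    1 ]
  [ 0    0    -3      9    6    0 ]
R4 → R4 + 3·R2
  [ 1  3/4  -1/4  13/12  3/2  1/6 ]
  [ 0    0     1     -3   -2    0 ]
  [ 0    0     0      0    0    1 ]
  [ 0    0     0      0    0    0 ]
R1 → R1 − 1/6·R3
  [ 1  3/4  -1/4  13/12  3/2  0 ]
  [ 0    0     1     -3   -2  0 ]
  [ 0    0     0      0    0  1 ]
  [ 0    0     0      0    0  0 ]
R1 → R1 + 1/4·R2
  [ 1  3/4  0  1/3   1  0 ]
  [ 0    0  1   -3  -2  0 ]
  [ 0    0  0    0   0  1 ]
  [ 0    0  0    0   0  0 ]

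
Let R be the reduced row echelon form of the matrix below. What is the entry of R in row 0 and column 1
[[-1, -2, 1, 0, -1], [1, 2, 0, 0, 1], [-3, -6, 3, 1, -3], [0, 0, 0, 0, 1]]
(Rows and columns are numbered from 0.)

Multiply R1 by -1.
  [  1   2  -1  0   1 ]
  [  1   2   0  0   1 ]
  [ -3  -6   3  1  -3 ]
  [  0   0   0  0   1 ]
Subtract R1 from R2.
  [  1   2  -1  0   1 ]
  [  0   0   1  0   0 ]
  [ -3  -6   3  1  -3 ]
  [  0   0   0  0   1 ]
Add 3 times R1 to R3.
  [ 1  2  -1  0  1 ]
  [ 0  0   1  0  0 ]
  [ 0  0   0  1  0 ]
  [ 0  0   0  0  1 ]
Subtract R4 from R1.
  [ 1  2  -1  0  0 ]
  [ 0  0   1  0  0 ]
  [ 0  0   0  1  0 ]
  [ 0  0   0  0  1 ]
Add R2 to R1.
  [ 1  2  0  0  0 ]
  [ 0  0  1  0  0 ]
  [ 0  0  0  1  0 ]
  [ 0  0  0  0  1 ]

2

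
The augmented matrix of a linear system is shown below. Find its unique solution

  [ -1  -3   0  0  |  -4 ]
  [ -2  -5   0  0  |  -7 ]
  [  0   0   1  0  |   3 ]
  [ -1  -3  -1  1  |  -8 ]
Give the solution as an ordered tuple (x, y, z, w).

R1 ← -1·R1
  [  1   3   0  0  |   4 ]
  [ -2  -5   0  0  |  -7 ]
  [  0   0   1  0  |   3 ]
  [ -1  -3  -1  1  |  -8 ]
R2 ← R2 + 2·R1
  [  1   3   0  0  |   4 ]
  [  0   1   0  0  |   1 ]
  [  0   0   1  0  |   3 ]
  [ -1  -3  -1  1  |  -8 ]
R4 ← R4 + R1
  [ 1  3   0  0  |   4 ]
  [ 0  1   0  0  |   1 ]
  [ 0  0   1  0  |   3 ]
  [ 0  0  -1  1  |  -4 ]
R4 ← R4 + R3
  [ 1  3  0  0  |   4 ]
  [ 0  1  0  0  |   1 ]
  [ 0  0  1  0  |   3 ]
  [ 0  0  0  1  |  -1 ]
R1 ← R1 − 3·R2
  [ 1  0  0  0  |   1 ]
  [ 0  1  0  0  |   1 ]
  [ 0  0  1  0  |   3 ]
  [ 0  0  0  1  |  -1 ]
Reading off the last column: x = 1, y = 1, z = 3, w = -1.

(1, 1, 3, -1)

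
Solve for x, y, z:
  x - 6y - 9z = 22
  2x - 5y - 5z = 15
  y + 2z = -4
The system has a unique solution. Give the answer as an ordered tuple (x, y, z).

(-5, -6, 1)

Form the augmented matrix and row-reduce:
  [ 1  -6  -9  |  22 ]
  [ 2  -5  -5  |  15 ]
  [ 0   1   2  |  -4 ]
r2 ← r2 − 2·r1
  [ 1  -6  -9  |   22 ]
  [ 0   7  13  |  -29 ]
  [ 0   1   2  |   -4 ]
r2 ← 1/7·r2
  [ 1  -6    -9  |     22 ]
  [ 0   1  13/7  |  -29/7 ]
  [ 0   1     2  |     -4 ]
r3 ← r3 − r2
  [ 1  -6    -9  |     22 ]
  [ 0   1  13/7  |  -29/7 ]
  [ 0   0   1/7  |    1/7 ]
r3 ← 7·r3
  [ 1  -6    -9  |     22 ]
  [ 0   1  13/7  |  -29/7 ]
  [ 0   0     1  |      1 ]
r2 ← r2 − 13/7·r3
  [ 1  -6  -9  |  22 ]
  [ 0   1   0  |  -6 ]
  [ 0   0   1  |   1 ]
r1 ← r1 + 9·r3
  [ 1  -6  0  |  31 ]
  [ 0   1  0  |  -6 ]
  [ 0   0  1  |   1 ]
r1 ← r1 + 6·r2
  [ 1  0  0  |  -5 ]
  [ 0  1  0  |  -6 ]
  [ 0  0  1  |   1 ]
Reading off the last column: x = -5, y = -6, z = 1.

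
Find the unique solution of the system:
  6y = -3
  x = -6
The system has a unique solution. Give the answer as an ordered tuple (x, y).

Form the augmented matrix and row-reduce:
  [ 0  6  |  -3 ]
  [ 1  0  |  -6 ]
ρ1 <=> ρ2
  [ 1  0  |  -6 ]
  [ 0  6  |  -3 ]
ρ2 → 1/6·ρ2
  [ 1  0  |    -6 ]
  [ 0  1  |  -1/2 ]
Reading off the last column: x = -6, y = -1/2.

(-6, -1/2)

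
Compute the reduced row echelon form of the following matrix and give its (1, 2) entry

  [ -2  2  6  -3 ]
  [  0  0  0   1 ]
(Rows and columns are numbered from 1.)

r1 → -1/2·r1
  [ 1  -1  -3  3/2 ]
  [ 0   0   0    1 ]
r1 → r1 − 3/2·r2
  [ 1  -1  -3  0 ]
  [ 0   0   0  1 ]

-1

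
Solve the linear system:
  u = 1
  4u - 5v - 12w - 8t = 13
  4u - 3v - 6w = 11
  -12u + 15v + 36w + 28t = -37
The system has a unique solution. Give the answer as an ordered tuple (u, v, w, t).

Form the augmented matrix and row-reduce:
  [   1   0    0   0  |    1 ]
  [   4  -5  -12  -8  |   13 ]
  [   4  -3   -6   0  |   11 ]
  [ -12  15   36  28  |  -37 ]
r2 → r2 − 4·r1
  [   1   0    0   0  |    1 ]
  [   0  -5  -12  -8  |    9 ]
  [   4  -3   -6   0  |   11 ]
  [ -12  15   36  28  |  -37 ]
r3 → r3 − 4·r1
  [   1   0    0   0  |    1 ]
  [   0  -5  -12  -8  |    9 ]
  [   0  -3   -6   0  |    7 ]
  [ -12  15   36  28  |  -37 ]
r4 → r4 + 12·r1
  [ 1   0    0   0  |    1 ]
  [ 0  -5  -12  -8  |    9 ]
  [ 0  -3   -6   0  |    7 ]
  [ 0  15   36  28  |  -25 ]
r2 → -1/5·r2
  [ 1   0     0    0  |     1 ]
  [ 0   1  12/5  8/5  |  -9/5 ]
  [ 0  -3    -6    0  |     7 ]
  [ 0  15    36   28  |   -25 ]
r3 → r3 + 3·r2
  [ 1   0     0     0  |     1 ]
  [ 0   1  12/5   8/5  |  -9/5 ]
  [ 0   0   6/5  24/5  |   8/5 ]
  [ 0  15    36    28  |   -25 ]
r4 → r4 − 15·r2
  [ 1  0     0     0  |     1 ]
  [ 0  1  12/5   8/5  |  -9/5 ]
  [ 0  0   6/5  24/5  |   8/5 ]
  [ 0  0     0     4  |     2 ]
r3 → 5/6·r3
  [ 1  0     0    0  |     1 ]
  [ 0  1  12/5  8/5  |  -9/5 ]
  [ 0  0     1    4  |   4/3 ]
  [ 0  0     0    4  |     2 ]
r4 → 1/4·r4
  [ 1  0     0    0  |     1 ]
  [ 0  1  12/5  8/5  |  -9/5 ]
  [ 0  0     1    4  |   4/3 ]
  [ 0  0     0    1  |   1/2 ]
r3 → r3 − 4·r4
  [ 1  0     0    0  |     1 ]
  [ 0  1  12/5  8/5  |  -9/5 ]
  [ 0  0     1    0  |  -2/3 ]
  [ 0  0     0    1  |   1/2 ]
r2 → r2 − 8/5·r4
  [ 1  0     0  0  |      1 ]
  [ 0  1  12/5  0  |  -13/5 ]
  [ 0  0     1  0  |   -2/3 ]
  [ 0  0     0  1  |    1/2 ]
r2 → r2 − 12/5·r3
  [ 1  0  0  0  |     1 ]
  [ 0  1  0  0  |    -1 ]
  [ 0  0  1  0  |  -2/3 ]
  [ 0  0  0  1  |   1/2 ]
Reading off the last column: u = 1, v = -1, w = -2/3, t = 1/2.

(1, -1, -2/3, 1/2)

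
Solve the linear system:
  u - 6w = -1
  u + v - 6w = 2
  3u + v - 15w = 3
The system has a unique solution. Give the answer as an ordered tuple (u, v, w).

Form the augmented matrix and row-reduce:
  [ 1  0   -6  |  -1 ]
  [ 1  1   -6  |   2 ]
  [ 3  1  -15  |   3 ]
R2 -> R2 − R1
R3 -> R3 − 3·R1
R3 -> R3 − R2
R3 -> 1/3·R3
R1 -> R1 + 6·R3
Reading off the last column: u = 5, v = 3, w = 1.

(5, 3, 1)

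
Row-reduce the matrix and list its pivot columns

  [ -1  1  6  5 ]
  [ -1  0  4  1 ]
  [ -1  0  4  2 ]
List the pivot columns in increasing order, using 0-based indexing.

R1 := -1·R1
R2 := R2 + R1
R3 := R3 + R1
R2 := -1·R2
R3 := R3 + R2
R2 := R2 − 4·R3
R1 := R1 + 5·R3
R1 := R1 + R2
Pivot columns are the columns containing a leading 1.

0, 1, 3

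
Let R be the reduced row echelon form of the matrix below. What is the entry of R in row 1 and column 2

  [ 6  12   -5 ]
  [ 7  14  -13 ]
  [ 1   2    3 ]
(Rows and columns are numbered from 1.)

2

r1 ← 1/6·r1
  [ 1   2  -5/6 ]
  [ 7  14   -13 ]
  [ 1   2     3 ]
r2 ← r2 − 7·r1
  [ 1  2   -5/6 ]
  [ 0  0  -43/6 ]
  [ 1  2      3 ]
r3 ← r3 − r1
  [ 1  2   -5/6 ]
  [ 0  0  -43/6 ]
  [ 0  0   23/6 ]
r2 ← -6/43·r2
  [ 1  2  -5/6 ]
  [ 0  0     1 ]
  [ 0  0  23/6 ]
r3 ← r3 − 23/6·r2
  [ 1  2  -5/6 ]
  [ 0  0     1 ]
  [ 0  0     0 ]
r1 ← r1 + 5/6·r2
  [ 1  2  0 ]
  [ 0  0  1 ]
  [ 0  0  0 ]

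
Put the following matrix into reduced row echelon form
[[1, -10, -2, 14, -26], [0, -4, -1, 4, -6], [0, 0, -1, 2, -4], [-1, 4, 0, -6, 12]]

[[1, 0, 0, 0, 2], [0, 1, 0, 0, -1], [0, 0, 1, 0, -2], [0, 0, 0, 1, -3]]

R4 := R4 + R1
  [ 1  -10  -2  14  -26 ]
  [ 0   -4  -1   4   -6 ]
  [ 0    0  -1   2   -4 ]
  [ 0   -6  -2   8  -14 ]
R2 := -1/4·R2
  [ 1  -10   -2  14  -26 ]
  [ 0    1  1/4  -1  3/2 ]
  [ 0    0   -1   2   -4 ]
  [ 0   -6   -2   8  -14 ]
R4 := R4 + 6·R2
  [ 1  -10    -2  14  -26 ]
  [ 0    1   1/4  -1  3/2 ]
  [ 0    0    -1   2   -4 ]
  [ 0    0  -1/2   2   -5 ]
R3 := -1·R3
  [ 1  -10    -2  14  -26 ]
  [ 0    1   1/4  -1  3/2 ]
  [ 0    0     1  -2    4 ]
  [ 0    0  -1/2   2   -5 ]
R4 := R4 + 1/2·R3
  [ 1  -10   -2  14  -26 ]
  [ 0    1  1/4  -1  3/2 ]
  [ 0    0    1  -2    4 ]
  [ 0    0    0   1   -3 ]
R3 := R3 + 2·R4
  [ 1  -10   -2  14  -26 ]
  [ 0    1  1/4  -1  3/2 ]
  [ 0    0    1   0   -2 ]
  [ 0    0    0   1   -3 ]
R2 := R2 + R4
  [ 1  -10   -2  14   -26 ]
  [ 0    1  1/4   0  -3/2 ]
  [ 0    0    1   0    -2 ]
  [ 0    0    0   1    -3 ]
R1 := R1 − 14·R4
  [ 1  -10   -2  0    16 ]
  [ 0    1  1/4  0  -3/2 ]
  [ 0    0    1  0    -2 ]
  [ 0    0    0  1    -3 ]
R2 := R2 − 1/4·R3
  [ 1  -10  -2  0  16 ]
  [ 0    1   0  0  -1 ]
  [ 0    0   1  0  -2 ]
  [ 0    0   0  1  -3 ]
R1 := R1 + 2·R3
  [ 1  -10  0  0  12 ]
  [ 0    1  0  0  -1 ]
  [ 0    0  1  0  -2 ]
  [ 0    0  0  1  -3 ]
R1 := R1 + 10·R2
  [ 1  0  0  0   2 ]
  [ 0  1  0  0  -1 ]
  [ 0  0  1  0  -2 ]
  [ 0  0  0  1  -3 ]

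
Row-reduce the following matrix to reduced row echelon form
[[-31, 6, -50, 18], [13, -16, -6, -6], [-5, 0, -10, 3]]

Multiply R1 by -1/31.
  [  1  -6/31  50/31  -18/31 ]
  [ 13    -16     -6      -6 ]
  [ -5      0    -10       3 ]
Subtract 13 times R1 from R2.
  [  1    -6/31    50/31  -18/31 ]
  [  0  -418/31  -836/31   48/31 ]
  [ -5        0      -10       3 ]
Add 5 times R1 to R3.
  [ 1    -6/31    50/31  -18/31 ]
  [ 0  -418/31  -836/31   48/31 ]
  [ 0   -30/31   -60/31    3/31 ]
Multiply R2 by -31/418.
  [ 1   -6/31   50/31   -18/31 ]
  [ 0       1       2  -24/209 ]
  [ 0  -30/31  -60/31     3/31 ]
Add 30/31 times R2 to R3.
  [ 1  -6/31  50/31   -18/31 ]
  [ 0      1      2  -24/209 ]
  [ 0      0      0   -3/209 ]
Multiply R3 by -209/3.
  [ 1  -6/31  50/31   -18/31 ]
  [ 0      1      2  -24/209 ]
  [ 0      0      0        1 ]
Add 24/209 times R3 to R2.
  [ 1  -6/31  50/31  -18/31 ]
  [ 0      1      2       0 ]
  [ 0      0      0       1 ]
Add 18/31 times R3 to R1.
  [ 1  -6/31  50/31  0 ]
  [ 0      1      2  0 ]
  [ 0      0      0  1 ]
Add 6/31 times R2 to R1.
  [ 1  0  2  0 ]
  [ 0  1  2  0 ]
  [ 0  0  0  1 ]

[[1, 0, 2, 0], [0, 1, 2, 0], [0, 0, 0, 1]]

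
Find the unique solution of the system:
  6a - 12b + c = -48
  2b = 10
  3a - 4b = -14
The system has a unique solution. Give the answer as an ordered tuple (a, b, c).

Form the augmented matrix and row-reduce:
  [ 6  -12  1  |  -48 ]
  [ 0    2  0  |   10 ]
  [ 3   -4  0  |  -14 ]
Multiply R1 by 1/6.
Subtract 3 times R1 from R3.
Multiply R2 by 1/2.
Subtract 2 times R2 from R3.
Multiply R3 by -2.
Subtract 1/6 times R3 from R1.
Add 2 times R2 to R1.
Reading off the last column: a = 2, b = 5, c = 0.

(2, 5, 0)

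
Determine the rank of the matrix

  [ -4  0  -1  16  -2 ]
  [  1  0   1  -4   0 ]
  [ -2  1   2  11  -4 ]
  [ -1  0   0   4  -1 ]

rank = 4

ρ1 ← -1/4·ρ1
  [  1  0  1/4  -4  1/2 ]
  [  1  0    1  -4    0 ]
  [ -2  1    2  11   -4 ]
  [ -1  0    0   4   -1 ]
ρ2 ← ρ2 − ρ1
  [  1  0  1/4  -4   1/2 ]
  [  0  0  3/4   0  -1/2 ]
  [ -2  1    2  11    -4 ]
  [ -1  0    0   4    -1 ]
ρ3 ← ρ3 + 2·ρ1
  [  1  0  1/4  -4   1/2 ]
  [  0  0  3/4   0  -1/2 ]
  [  0  1  5/2   3    -3 ]
  [ -1  0    0   4    -1 ]
ρ4 ← ρ4 + ρ1
  [ 1  0  1/4  -4   1/2 ]
  [ 0  0  3/4   0  -1/2 ]
  [ 0  1  5/2   3    -3 ]
  [ 0  0  1/4   0  -1/2 ]
ρ2 <=> ρ3
  [ 1  0  1/4  -4   1/2 ]
  [ 0  1  5/2   3    -3 ]
  [ 0  0  3/4   0  -1/2 ]
  [ 0  0  1/4   0  -1/2 ]
ρ3 ← 4/3·ρ3
  [ 1  0  1/4  -4   1/2 ]
  [ 0  1  5/2   3    -3 ]
  [ 0  0    1   0  -2/3 ]
  [ 0  0  1/4   0  -1/2 ]
ρ4 ← ρ4 − 1/4·ρ3
  [ 1  0  1/4  -4   1/2 ]
  [ 0  1  5/2   3    -3 ]
  [ 0  0    1   0  -2/3 ]
  [ 0  0    0   0  -1/3 ]
ρ4 ← -3·ρ4
  [ 1  0  1/4  -4   1/2 ]
  [ 0  1  5/2   3    -3 ]
  [ 0  0    1   0  -2/3 ]
  [ 0  0    0   0     1 ]
ρ3 ← ρ3 + 2/3·ρ4
  [ 1  0  1/4  -4  1/2 ]
  [ 0  1  5/2   3   -3 ]
  [ 0  0    1   0    0 ]
  [ 0  0    0   0    1 ]
ρ2 ← ρ2 + 3·ρ4
  [ 1  0  1/4  -4  1/2 ]
  [ 0  1  5/2   3    0 ]
  [ 0  0    1   0    0 ]
  [ 0  0    0   0    1 ]
ρ1 ← ρ1 − 1/2·ρ4
  [ 1  0  1/4  -4  0 ]
  [ 0  1  5/2   3  0 ]
  [ 0  0    1   0  0 ]
  [ 0  0    0   0  1 ]
ρ2 ← ρ2 − 5/2·ρ3
  [ 1  0  1/4  -4  0 ]
  [ 0  1    0   3  0 ]
  [ 0  0    1   0  0 ]
  [ 0  0    0   0  1 ]
ρ1 ← ρ1 − 1/4·ρ3
  [ 1  0  0  -4  0 ]
  [ 0  1  0   3  0 ]
  [ 0  0  1   0  0 ]
  [ 0  0  0   0  1 ]
The reduced form has 4 nonzero rows.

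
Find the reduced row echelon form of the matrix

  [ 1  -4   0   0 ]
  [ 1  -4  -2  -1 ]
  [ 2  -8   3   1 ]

[[1, -4, 0, 0], [0, 0, 1, 0], [0, 0, 0, 1]]

R2 → R2 − R1
  [ 1  -4   0   0 ]
  [ 0   0  -2  -1 ]
  [ 2  -8   3   1 ]
R3 → R3 − 2·R1
  [ 1  -4   0   0 ]
  [ 0   0  -2  -1 ]
  [ 0   0   3   1 ]
R2 → -1/2·R2
  [ 1  -4  0    0 ]
  [ 0   0  1  1/2 ]
  [ 0   0  3    1 ]
R3 → R3 − 3·R2
  [ 1  -4  0     0 ]
  [ 0   0  1   1/2 ]
  [ 0   0  0  -1/2 ]
R3 → -2·R3
  [ 1  -4  0    0 ]
  [ 0   0  1  1/2 ]
  [ 0   0  0    1 ]
R2 → R2 − 1/2·R3
  [ 1  -4  0  0 ]
  [ 0   0  1  0 ]
  [ 0   0  0  1 ]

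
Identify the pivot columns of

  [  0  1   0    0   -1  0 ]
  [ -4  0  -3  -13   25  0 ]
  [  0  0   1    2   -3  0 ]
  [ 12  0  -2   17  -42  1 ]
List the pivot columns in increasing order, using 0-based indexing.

0, 1, 2, 5

ρ1 <-> ρ2
  [ -4  0  -3  -13   25  0 ]
  [  0  1   0    0   -1  0 ]
  [  0  0   1    2   -3  0 ]
  [ 12  0  -2   17  -42  1 ]
ρ1 -> -1/4·ρ1
  [  1  0  3/4  13/4  -25/4  0 ]
  [  0  1    0     0     -1  0 ]
  [  0  0    1     2     -3  0 ]
  [ 12  0   -2    17    -42  1 ]
ρ4 -> ρ4 − 12·ρ1
  [ 1  0  3/4  13/4  -25/4  0 ]
  [ 0  1    0     0     -1  0 ]
  [ 0  0    1     2     -3  0 ]
  [ 0  0  -11   -22     33  1 ]
ρ4 -> ρ4 + 11·ρ3
  [ 1  0  3/4  13/4  -25/4  0 ]
  [ 0  1    0     0     -1  0 ]
  [ 0  0    1     2     -3  0 ]
  [ 0  0    0     0      0  1 ]
ρ1 -> ρ1 − 3/4·ρ3
  [ 1  0  0  7/4  -4  0 ]
  [ 0  1  0    0  -1  0 ]
  [ 0  0  1    2  -3  0 ]
  [ 0  0  0    0   0  1 ]
Pivot columns are the columns containing a leading 1.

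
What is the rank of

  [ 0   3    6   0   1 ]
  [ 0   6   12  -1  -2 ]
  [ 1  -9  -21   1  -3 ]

rank = 3

R1 <=> R3
  [ 1  -9  -21   1  -3 ]
  [ 0   6   12  -1  -2 ]
  [ 0   3    6   0   1 ]
R2 ← 1/6·R2
  [ 1  -9  -21     1    -3 ]
  [ 0   1    2  -1/6  -1/3 ]
  [ 0   3    6     0     1 ]
R3 ← R3 − 3·R2
  [ 1  -9  -21     1    -3 ]
  [ 0   1    2  -1/6  -1/3 ]
  [ 0   0    0   1/2     2 ]
R3 ← 2·R3
  [ 1  -9  -21     1    -3 ]
  [ 0   1    2  -1/6  -1/3 ]
  [ 0   0    0     1     4 ]
R2 ← R2 + 1/6·R3
  [ 1  -9  -21  1   -3 ]
  [ 0   1    2  0  1/3 ]
  [ 0   0    0  1    4 ]
R1 ← R1 − R3
  [ 1  -9  -21  0   -7 ]
  [ 0   1    2  0  1/3 ]
  [ 0   0    0  1    4 ]
R1 ← R1 + 9·R2
  [ 1  0  -3  0   -4 ]
  [ 0  1   2  0  1/3 ]
  [ 0  0   0  1    4 ]
The reduced form has 3 nonzero rows.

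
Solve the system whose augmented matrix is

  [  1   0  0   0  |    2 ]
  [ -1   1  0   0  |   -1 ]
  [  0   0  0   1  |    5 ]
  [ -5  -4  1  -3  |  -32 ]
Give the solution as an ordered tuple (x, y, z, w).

(2, 1, -3, 5)

R2 → R2 + R1
  [  1   0  0   0  |    2 ]
  [  0   1  0   0  |    1 ]
  [  0   0  0   1  |    5 ]
  [ -5  -4  1  -3  |  -32 ]
R4 → R4 + 5·R1
  [ 1   0  0   0  |    2 ]
  [ 0   1  0   0  |    1 ]
  [ 0   0  0   1  |    5 ]
  [ 0  -4  1  -3  |  -22 ]
R4 → R4 + 4·R2
  [ 1  0  0   0  |    2 ]
  [ 0  1  0   0  |    1 ]
  [ 0  0  0   1  |    5 ]
  [ 0  0  1  -3  |  -18 ]
R3 <=> R4
  [ 1  0  0   0  |    2 ]
  [ 0  1  0   0  |    1 ]
  [ 0  0  1  -3  |  -18 ]
  [ 0  0  0   1  |    5 ]
R3 → R3 + 3·R4
  [ 1  0  0  0  |   2 ]
  [ 0  1  0  0  |   1 ]
  [ 0  0  1  0  |  -3 ]
  [ 0  0  0  1  |   5 ]
Reading off the last column: x = 2, y = 1, z = -3, w = 5.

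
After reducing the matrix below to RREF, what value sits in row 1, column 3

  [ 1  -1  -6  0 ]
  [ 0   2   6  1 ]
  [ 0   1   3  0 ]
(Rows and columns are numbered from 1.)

-3

R2 → 1/2·R2
  [ 1  -1  -6    0 ]
  [ 0   1   3  1/2 ]
  [ 0   1   3    0 ]
R3 → R3 − R2
  [ 1  -1  -6     0 ]
  [ 0   1   3   1/2 ]
  [ 0   0   0  -1/2 ]
R3 → -2·R3
  [ 1  -1  -6    0 ]
  [ 0   1   3  1/2 ]
  [ 0   0   0    1 ]
R2 → R2 − 1/2·R3
  [ 1  -1  -6  0 ]
  [ 0   1   3  0 ]
  [ 0   0   0  1 ]
R1 → R1 + R2
  [ 1  0  -3  0 ]
  [ 0  1   3  0 ]
  [ 0  0   0  1 ]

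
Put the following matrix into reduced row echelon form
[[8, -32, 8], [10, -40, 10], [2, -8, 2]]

Multiply ρ1 by 1/8.
  [  1   -4   1 ]
  [ 10  -40  10 ]
  [  2   -8   2 ]
Subtract 10 times ρ1 from ρ2.
  [ 1  -4  1 ]
  [ 0   0  0 ]
  [ 2  -8  2 ]
Subtract 2 times ρ1 from ρ3.
  [ 1  -4  1 ]
  [ 0   0  0 ]
  [ 0   0  0 ]

[[1, -4, 1], [0, 0, 0], [0, 0, 0]]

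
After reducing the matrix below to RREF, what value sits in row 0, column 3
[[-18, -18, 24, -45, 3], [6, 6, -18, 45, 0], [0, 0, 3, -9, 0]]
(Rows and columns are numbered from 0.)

-3/2

r1 → -1/18·r1
  [ 1  1  -4/3  5/2  -1/6 ]
  [ 6  6   -18   45     0 ]
  [ 0  0     3   -9     0 ]
r2 → r2 − 6·r1
  [ 1  1  -4/3  5/2  -1/6 ]
  [ 0  0   -10   30     1 ]
  [ 0  0     3   -9     0 ]
r2 → -1/10·r2
  [ 1  1  -4/3  5/2   -1/6 ]
  [ 0  0     1   -3  -1/10 ]
  [ 0  0     3   -9      0 ]
r3 → r3 − 3·r2
  [ 1  1  -4/3  5/2   -1/6 ]
  [ 0  0     1   -3  -1/10 ]
  [ 0  0     0    0   3/10 ]
r3 → 10/3·r3
  [ 1  1  -4/3  5/2   -1/6 ]
  [ 0  0     1   -3  -1/10 ]
  [ 0  0     0    0      1 ]
r2 → r2 + 1/10·r3
  [ 1  1  -4/3  5/2  -1/6 ]
  [ 0  0     1   -3     0 ]
  [ 0  0     0    0     1 ]
r1 → r1 + 1/6·r3
  [ 1  1  -4/3  5/2  0 ]
  [ 0  0     1   -3  0 ]
  [ 0  0     0    0  1 ]
r1 → r1 + 4/3·r2
  [ 1  1  0  -3/2  0 ]
  [ 0  0  1    -3  0 ]
  [ 0  0  0     0  1 ]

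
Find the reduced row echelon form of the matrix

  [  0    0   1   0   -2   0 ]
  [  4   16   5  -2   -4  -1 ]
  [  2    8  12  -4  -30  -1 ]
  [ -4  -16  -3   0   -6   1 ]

[[1, 4, 0, 0, 3, 0], [0, 0, 1, 0, -2, 0], [0, 0, 0, 1, 3, 0], [0, 0, 0, 0, 0, 1]]

Swap R1 and R2.
  [  4   16   5  -2   -4  -1 ]
  [  0    0   1   0   -2   0 ]
  [  2    8  12  -4  -30  -1 ]
  [ -4  -16  -3   0   -6   1 ]
Multiply R1 by 1/4.
  [  1    4  5/4  -1/2   -1  -1/4 ]
  [  0    0    1     0   -2     0 ]
  [  2    8   12    -4  -30    -1 ]
  [ -4  -16   -3     0   -6     1 ]
Subtract 2 times R1 from R3.
  [  1    4   5/4  -1/2   -1  -1/4 ]
  [  0    0     1     0   -2     0 ]
  [  0    0  19/2    -3  -28  -1/2 ]
  [ -4  -16    -3     0   -6     1 ]
Add 4 times R1 to R4.
  [ 1  4   5/4  -1/2   -1  -1/4 ]
  [ 0  0     1     0   -2     0 ]
  [ 0  0  19/2    -3  -28  -1/2 ]
  [ 0  0     2    -2  -10     0 ]
Subtract 19/2 times R2 from R3.
  [ 1  4  5/4  -1/2   -1  -1/4 ]
  [ 0  0    1     0   -2     0 ]
  [ 0  0    0    -3   -9  -1/2 ]
  [ 0  0    2    -2  -10     0 ]
Subtract 2 times R2 from R4.
  [ 1  4  5/4  -1/2  -1  -1/4 ]
  [ 0  0    1     0  -2     0 ]
  [ 0  0    0    -3  -9  -1/2 ]
  [ 0  0    0    -2  -6     0 ]
Multiply R3 by -1/3.
  [ 1  4  5/4  -1/2  -1  -1/4 ]
  [ 0  0    1     0  -2     0 ]
  [ 0  0    0     1   3   1/6 ]
  [ 0  0    0    -2  -6     0 ]
Add 2 times R3 to R4.
  [ 1  4  5/4  -1/2  -1  -1/4 ]
  [ 0  0    1     0  -2     0 ]
  [ 0  0    0     1   3   1/6 ]
  [ 0  0    0     0   0   1/3 ]
Multiply R4 by 3.
  [ 1  4  5/4  -1/2  -1  -1/4 ]
  [ 0  0    1     0  -2     0 ]
  [ 0  0    0     1   3   1/6 ]
  [ 0  0    0     0   0     1 ]
Subtract 1/6 times R4 from R3.
  [ 1  4  5/4  -1/2  -1  -1/4 ]
  [ 0  0    1     0  -2     0 ]
  [ 0  0    0     1   3     0 ]
  [ 0  0    0     0   0     1 ]
Add 1/4 times R4 to R1.
  [ 1  4  5/4  -1/2  -1  0 ]
  [ 0  0    1     0  -2  0 ]
  [ 0  0    0     1   3  0 ]
  [ 0  0    0     0   0  1 ]
Add 1/2 times R3 to R1.
  [ 1  4  5/4  0  1/2  0 ]
  [ 0  0    1  0   -2  0 ]
  [ 0  0    0  1    3  0 ]
  [ 0  0    0  0    0  1 ]
Subtract 5/4 times R2 from R1.
  [ 1  4  0  0   3  0 ]
  [ 0  0  1  0  -2  0 ]
  [ 0  0  0  1   3  0 ]
  [ 0  0  0  0   0  1 ]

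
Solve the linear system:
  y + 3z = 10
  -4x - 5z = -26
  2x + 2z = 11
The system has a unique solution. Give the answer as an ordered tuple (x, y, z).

(3/2, -2, 4)

Form the augmented matrix and row-reduce:
  [  0  1   3  |   10 ]
  [ -4  0  -5  |  -26 ]
  [  2  0   2  |   11 ]
Swap r1 and r2.
Multiply r1 by -1/4.
Subtract 2 times r1 from r3.
Multiply r3 by -2.
Subtract 3 times r3 from r2.
Subtract 5/4 times r3 from r1.
Reading off the last column: x = 3/2, y = -2, z = 4.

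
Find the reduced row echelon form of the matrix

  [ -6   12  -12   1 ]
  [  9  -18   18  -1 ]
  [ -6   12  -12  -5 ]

[[1, -2, 2, 0], [0, 0, 0, 1], [0, 0, 0, 0]]

r1 → -1/6·r1
r2 → r2 − 9·r1
r3 → r3 + 6·r1
r2 → 2·r2
r3 → r3 + 6·r2
r1 → r1 + 1/6·r2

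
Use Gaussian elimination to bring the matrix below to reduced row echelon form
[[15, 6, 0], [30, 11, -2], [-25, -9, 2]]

[[1, 0, -4/5], [0, 1, 2], [0, 0, 0]]

Multiply r1 by 1/15.
  [   1  2/5   0 ]
  [  30   11  -2 ]
  [ -25   -9   2 ]
Subtract 30 times r1 from r2.
  [   1  2/5   0 ]
  [   0   -1  -2 ]
  [ -25   -9   2 ]
Add 25 times r1 to r3.
  [ 1  2/5   0 ]
  [ 0   -1  -2 ]
  [ 0    1   2 ]
Multiply r2 by -1.
  [ 1  2/5  0 ]
  [ 0    1  2 ]
  [ 0    1  2 ]
Subtract r2 from r3.
  [ 1  2/5  0 ]
  [ 0    1  2 ]
  [ 0    0  0 ]
Subtract 2/5 times r2 from r1.
  [ 1  0  -4/5 ]
  [ 0  1     2 ]
  [ 0  0     0 ]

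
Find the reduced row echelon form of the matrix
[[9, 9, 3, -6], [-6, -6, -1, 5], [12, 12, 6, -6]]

[[1, 1, 0, -1], [0, 0, 1, 1], [0, 0, 0, 0]]

R1 := 1/9·R1
  [  1   1  1/3  -2/3 ]
  [ -6  -6   -1     5 ]
  [ 12  12    6    -6 ]
R2 := R2 + 6·R1
  [  1   1  1/3  -2/3 ]
  [  0   0    1     1 ]
  [ 12  12    6    -6 ]
R3 := R3 − 12·R1
  [ 1  1  1/3  -2/3 ]
  [ 0  0    1     1 ]
  [ 0  0    2     2 ]
R3 := R3 − 2·R2
  [ 1  1  1/3  -2/3 ]
  [ 0  0    1     1 ]
  [ 0  0    0     0 ]
R1 := R1 − 1/3·R2
  [ 1  1  0  -1 ]
  [ 0  0  1   1 ]
  [ 0  0  0   0 ]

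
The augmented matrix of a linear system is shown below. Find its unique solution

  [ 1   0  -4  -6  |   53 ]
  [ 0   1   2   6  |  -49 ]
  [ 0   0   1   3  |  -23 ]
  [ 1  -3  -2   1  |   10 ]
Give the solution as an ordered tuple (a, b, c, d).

R4 := R4 − R1
  [ 1   0  -4  -6  |   53 ]
  [ 0   1   2   6  |  -49 ]
  [ 0   0   1   3  |  -23 ]
  [ 0  -3   2   7  |  -43 ]
R4 := R4 + 3·R2
  [ 1  0  -4  -6  |    53 ]
  [ 0  1   2   6  |   -49 ]
  [ 0  0   1   3  |   -23 ]
  [ 0  0   8  25  |  -190 ]
R4 := R4 − 8·R3
  [ 1  0  -4  -6  |   53 ]
  [ 0  1   2   6  |  -49 ]
  [ 0  0   1   3  |  -23 ]
  [ 0  0   0   1  |   -6 ]
R3 := R3 − 3·R4
  [ 1  0  -4  -6  |   53 ]
  [ 0  1   2   6  |  -49 ]
  [ 0  0   1   0  |   -5 ]
  [ 0  0   0   1  |   -6 ]
R2 := R2 − 6·R4
  [ 1  0  -4  -6  |   53 ]
  [ 0  1   2   0  |  -13 ]
  [ 0  0   1   0  |   -5 ]
  [ 0  0   0   1  |   -6 ]
R1 := R1 + 6·R4
  [ 1  0  -4  0  |   17 ]
  [ 0  1   2  0  |  -13 ]
  [ 0  0   1  0  |   -5 ]
  [ 0  0   0  1  |   -6 ]
R2 := R2 − 2·R3
  [ 1  0  -4  0  |  17 ]
  [ 0  1   0  0  |  -3 ]
  [ 0  0   1  0  |  -5 ]
  [ 0  0   0  1  |  -6 ]
R1 := R1 + 4·R3
  [ 1  0  0  0  |  -3 ]
  [ 0  1  0  0  |  -3 ]
  [ 0  0  1  0  |  -5 ]
  [ 0  0  0  1  |  -6 ]
Reading off the last column: a = -3, b = -3, c = -5, d = -6.

(-3, -3, -5, -6)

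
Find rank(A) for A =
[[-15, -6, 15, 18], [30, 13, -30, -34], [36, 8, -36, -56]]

rank = 2

r1 -> -1/15·r1
  [  1  2/5   -1  -6/5 ]
  [ 30   13  -30   -34 ]
  [ 36    8  -36   -56 ]
r2 -> r2 − 30·r1
  [  1  2/5   -1  -6/5 ]
  [  0    1    0     2 ]
  [ 36    8  -36   -56 ]
r3 -> r3 − 36·r1
  [ 1    2/5  -1   -6/5 ]
  [ 0      1   0      2 ]
  [ 0  -32/5   0  -64/5 ]
r3 -> r3 + 32/5·r2
  [ 1  2/5  -1  -6/5 ]
  [ 0    1   0     2 ]
  [ 0    0   0     0 ]
r1 -> r1 − 2/5·r2
  [ 1  0  -1  -2 ]
  [ 0  1   0   2 ]
  [ 0  0   0   0 ]
The reduced form has 2 nonzero rows.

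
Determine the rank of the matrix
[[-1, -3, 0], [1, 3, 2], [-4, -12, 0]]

rank = 2

R1 -> -1·R1
  [  1    3  0 ]
  [  1    3  2 ]
  [ -4  -12  0 ]
R2 -> R2 − R1
  [  1    3  0 ]
  [  0    0  2 ]
  [ -4  -12  0 ]
R3 -> R3 + 4·R1
  [ 1  3  0 ]
  [ 0  0  2 ]
  [ 0  0  0 ]
R2 -> 1/2·R2
  [ 1  3  0 ]
  [ 0  0  1 ]
  [ 0  0  0 ]
The reduced form has 2 nonzero rows.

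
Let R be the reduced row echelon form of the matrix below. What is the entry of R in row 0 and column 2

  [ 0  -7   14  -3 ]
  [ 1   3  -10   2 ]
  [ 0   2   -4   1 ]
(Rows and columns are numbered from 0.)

-4

R1 <=> R2
  [ 1   3  -10   2 ]
  [ 0  -7   14  -3 ]
  [ 0   2   -4   1 ]
R2 → -1/7·R2
  [ 1  3  -10    2 ]
  [ 0  1   -2  3/7 ]
  [ 0  2   -4    1 ]
R3 → R3 − 2·R2
  [ 1  3  -10    2 ]
  [ 0  1   -2  3/7 ]
  [ 0  0    0  1/7 ]
R3 → 7·R3
  [ 1  3  -10    2 ]
  [ 0  1   -2  3/7 ]
  [ 0  0    0    1 ]
R2 → R2 − 3/7·R3
  [ 1  3  -10  2 ]
  [ 0  1   -2  0 ]
  [ 0  0    0  1 ]
R1 → R1 − 2·R3
  [ 1  3  -10  0 ]
  [ 0  1   -2  0 ]
  [ 0  0    0  1 ]
R1 → R1 − 3·R2
  [ 1  0  -4  0 ]
  [ 0  1  -2  0 ]
  [ 0  0   0  1 ]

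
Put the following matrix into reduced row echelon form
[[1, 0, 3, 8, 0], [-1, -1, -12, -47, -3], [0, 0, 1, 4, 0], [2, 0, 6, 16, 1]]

[[1, 0, 0, -4, 0], [0, 1, 0, 3, 0], [0, 0, 1, 4, 0], [0, 0, 0, 0, 1]]

Add R1 to R2.
  [ 1   0   3    8   0 ]
  [ 0  -1  -9  -39  -3 ]
  [ 0   0   1    4   0 ]
  [ 2   0   6   16   1 ]
Subtract 2 times R1 from R4.
  [ 1   0   3    8   0 ]
  [ 0  -1  -9  -39  -3 ]
  [ 0   0   1    4   0 ]
  [ 0   0   0    0   1 ]
Multiply R2 by -1.
  [ 1  0  3   8  0 ]
  [ 0  1  9  39  3 ]
  [ 0  0  1   4  0 ]
  [ 0  0  0   0  1 ]
Subtract 3 times R4 from R2.
  [ 1  0  3   8  0 ]
  [ 0  1  9  39  0 ]
  [ 0  0  1   4  0 ]
  [ 0  0  0   0  1 ]
Subtract 9 times R3 from R2.
  [ 1  0  3  8  0 ]
  [ 0  1  0  3  0 ]
  [ 0  0  1  4  0 ]
  [ 0  0  0  0  1 ]
Subtract 3 times R3 from R1.
  [ 1  0  0  -4  0 ]
  [ 0  1  0   3  0 ]
  [ 0  0  1   4  0 ]
  [ 0  0  0   0  1 ]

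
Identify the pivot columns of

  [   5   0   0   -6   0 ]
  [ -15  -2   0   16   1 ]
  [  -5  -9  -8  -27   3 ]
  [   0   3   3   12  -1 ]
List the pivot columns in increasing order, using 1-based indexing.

1, 2, 3, 5

r1 := 1/5·r1
r2 := r2 + 15·r1
r3 := r3 + 5·r1
r2 := -1/2·r2
r3 := r3 + 9·r2
r4 := r4 − 3·r2
r3 := -1/8·r3
r4 := r4 − 3·r3
r4 := -16·r4
r3 := r3 − 3/16·r4
r2 := r2 + 1/2·r4
Pivot columns are the columns containing a leading 1.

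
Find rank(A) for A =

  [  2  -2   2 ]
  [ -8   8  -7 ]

rank = 2

R1 := 1/2·R1
  [  1  -1   1 ]
  [ -8   8  -7 ]
R2 := R2 + 8·R1
  [ 1  -1  1 ]
  [ 0   0  1 ]
R1 := R1 − R2
  [ 1  -1  0 ]
  [ 0   0  1 ]
The reduced form has 2 nonzero rows.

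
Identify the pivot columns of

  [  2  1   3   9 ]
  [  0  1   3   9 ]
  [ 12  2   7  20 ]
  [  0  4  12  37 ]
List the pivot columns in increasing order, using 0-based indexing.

r1 ← 1/2·r1
  [  1  1/2  3/2  9/2 ]
  [  0    1    3    9 ]
  [ 12    2    7   20 ]
  [  0    4   12   37 ]
r3 ← r3 − 12·r1
  [ 1  1/2  3/2  9/2 ]
  [ 0    1    3    9 ]
  [ 0   -4  -11  -34 ]
  [ 0    4   12   37 ]
r3 ← r3 + 4·r2
  [ 1  1/2  3/2  9/2 ]
  [ 0    1    3    9 ]
  [ 0    0    1    2 ]
  [ 0    4   12   37 ]
r4 ← r4 − 4·r2
  [ 1  1/2  3/2  9/2 ]
  [ 0    1    3    9 ]
  [ 0    0    1    2 ]
  [ 0    0    0    1 ]
r3 ← r3 − 2·r4
  [ 1  1/2  3/2  9/2 ]
  [ 0    1    3    9 ]
  [ 0    0    1    0 ]
  [ 0    0    0    1 ]
r2 ← r2 − 9·r4
  [ 1  1/2  3/2  9/2 ]
  [ 0    1    3    0 ]
  [ 0    0    1    0 ]
  [ 0    0    0    1 ]
r1 ← r1 − 9/2·r4
  [ 1  1/2  3/2  0 ]
  [ 0    1    3  0 ]
  [ 0    0    1  0 ]
  [ 0    0    0  1 ]
r2 ← r2 − 3·r3
  [ 1  1/2  3/2  0 ]
  [ 0    1    0  0 ]
  [ 0    0    1  0 ]
  [ 0    0    0  1 ]
r1 ← r1 − 3/2·r3
  [ 1  1/2  0  0 ]
  [ 0    1  0  0 ]
  [ 0    0  1  0 ]
  [ 0    0  0  1 ]
r1 ← r1 − 1/2·r2
  [ 1  0  0  0 ]
  [ 0  1  0  0 ]
  [ 0  0  1  0 ]
  [ 0  0  0  1 ]
Pivot columns are the columns containing a leading 1.

0, 1, 2, 3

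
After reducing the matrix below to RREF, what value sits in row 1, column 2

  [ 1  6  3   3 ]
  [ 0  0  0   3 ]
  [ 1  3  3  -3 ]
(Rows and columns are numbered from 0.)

0

R3 → R3 − R1
  [ 1   6  3   3 ]
  [ 0   0  0   3 ]
  [ 0  -3  0  -6 ]
R2 <-> R3
  [ 1   6  3   3 ]
  [ 0  -3  0  -6 ]
  [ 0   0  0   3 ]
R2 → -1/3·R2
  [ 1  6  3  3 ]
  [ 0  1  0  2 ]
  [ 0  0  0  3 ]
R3 → 1/3·R3
  [ 1  6  3  3 ]
  [ 0  1  0  2 ]
  [ 0  0  0  1 ]
R2 → R2 − 2·R3
  [ 1  6  3  3 ]
  [ 0  1  0  0 ]
  [ 0  0  0  1 ]
R1 → R1 − 3·R3
  [ 1  6  3  0 ]
  [ 0  1  0  0 ]
  [ 0  0  0  1 ]
R1 → R1 − 6·R2
  [ 1  0  3  0 ]
  [ 0  1  0  0 ]
  [ 0  0  0  1 ]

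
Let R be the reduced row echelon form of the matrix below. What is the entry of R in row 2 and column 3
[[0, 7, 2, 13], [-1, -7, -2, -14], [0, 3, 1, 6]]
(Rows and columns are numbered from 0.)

ρ1 ↔ ρ2
  [ -1  -7  -2  -14 ]
  [  0   7   2   13 ]
  [  0   3   1    6 ]
ρ1 → -1·ρ1
  [ 1  7  2  14 ]
  [ 0  7  2  13 ]
  [ 0  3  1   6 ]
ρ2 → 1/7·ρ2
  [ 1  7    2    14 ]
  [ 0  1  2/7  13/7 ]
  [ 0  3    1     6 ]
ρ3 → ρ3 − 3·ρ2
  [ 1  7    2    14 ]
  [ 0  1  2/7  13/7 ]
  [ 0  0  1/7   3/7 ]
ρ3 → 7·ρ3
  [ 1  7    2    14 ]
  [ 0  1  2/7  13/7 ]
  [ 0  0    1     3 ]
ρ2 → ρ2 − 2/7·ρ3
  [ 1  7  2  14 ]
  [ 0  1  0   1 ]
  [ 0  0  1   3 ]
ρ1 → ρ1 − 2·ρ3
  [ 1  7  0  8 ]
  [ 0  1  0  1 ]
  [ 0  0  1  3 ]
ρ1 → ρ1 − 7·ρ2
  [ 1  0  0  1 ]
  [ 0  1  0  1 ]
  [ 0  0  1  3 ]

3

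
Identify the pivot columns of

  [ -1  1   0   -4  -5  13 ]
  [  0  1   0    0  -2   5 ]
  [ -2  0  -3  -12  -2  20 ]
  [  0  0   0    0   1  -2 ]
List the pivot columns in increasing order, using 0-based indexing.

0, 1, 2, 4

R1 → -1·R1
R3 → R3 + 2·R1
R3 → R3 + 2·R2
R3 → -1/3·R3
R3 → R3 + 4/3·R4
R2 → R2 + 2·R4
R1 → R1 − 5·R4
R1 → R1 + R2
Pivot columns are the columns containing a leading 1.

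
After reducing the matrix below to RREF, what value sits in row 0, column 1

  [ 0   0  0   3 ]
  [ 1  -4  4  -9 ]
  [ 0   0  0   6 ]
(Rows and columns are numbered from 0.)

r1 ↔ r2
  [ 1  -4  4  -9 ]
  [ 0   0  0   3 ]
  [ 0   0  0   6 ]
r2 := 1/3·r2
  [ 1  -4  4  -9 ]
  [ 0   0  0   1 ]
  [ 0   0  0   6 ]
r3 := r3 − 6·r2
  [ 1  -4  4  -9 ]
  [ 0   0  0   1 ]
  [ 0   0  0   0 ]
r1 := r1 + 9·r2
  [ 1  -4  4  0 ]
  [ 0   0  0  1 ]
  [ 0   0  0  0 ]

-4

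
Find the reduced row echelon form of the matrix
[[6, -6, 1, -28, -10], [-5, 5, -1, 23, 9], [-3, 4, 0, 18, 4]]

ρ1 ← 1/6·ρ1
  [  1  -1  1/6  -14/3  -5/3 ]
  [ -5   5   -1     23     9 ]
  [ -3   4    0     18     4 ]
ρ2 ← ρ2 + 5·ρ1
  [  1  -1   1/6  -14/3  -5/3 ]
  [  0   0  -1/6   -1/3   2/3 ]
  [ -3   4     0     18     4 ]
ρ3 ← ρ3 + 3·ρ1
  [ 1  -1   1/6  -14/3  -5/3 ]
  [ 0   0  -1/6   -1/3   2/3 ]
  [ 0   1   1/2      4    -1 ]
ρ2 <-> ρ3
  [ 1  -1   1/6  -14/3  -5/3 ]
  [ 0   1   1/2      4    -1 ]
  [ 0   0  -1/6   -1/3   2/3 ]
ρ3 ← -6·ρ3
  [ 1  -1  1/6  -14/3  -5/3 ]
  [ 0   1  1/2      4    -1 ]
  [ 0   0    1      2    -4 ]
ρ2 ← ρ2 − 1/2·ρ3
  [ 1  -1  1/6  -14/3  -5/3 ]
  [ 0   1    0      3     1 ]
  [ 0   0    1      2    -4 ]
ρ1 ← ρ1 − 1/6·ρ3
  [ 1  -1  0  -5  -1 ]
  [ 0   1  0   3   1 ]
  [ 0   0  1   2  -4 ]
ρ1 ← ρ1 + ρ2
  [ 1  0  0  -2   0 ]
  [ 0  1  0   3   1 ]
  [ 0  0  1   2  -4 ]

[[1, 0, 0, -2, 0], [0, 1, 0, 3, 1], [0, 0, 1, 2, -4]]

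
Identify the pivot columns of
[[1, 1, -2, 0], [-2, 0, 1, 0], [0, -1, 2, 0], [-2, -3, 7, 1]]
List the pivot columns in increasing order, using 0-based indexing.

R2 := R2 + 2·R1
R4 := R4 + 2·R1
R2 := 1/2·R2
R3 := R3 + R2
R4 := R4 + R2
R3 := 2·R3
R4 := R4 − 3/2·R3
R2 := R2 + 3/2·R3
R1 := R1 + 2·R3
R1 := R1 − R2
Pivot columns are the columns containing a leading 1.

0, 1, 2, 3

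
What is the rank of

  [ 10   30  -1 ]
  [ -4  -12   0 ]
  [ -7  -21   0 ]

ρ1 -> 1/10·ρ1
  [  1    3  -1/10 ]
  [ -4  -12      0 ]
  [ -7  -21      0 ]
ρ2 -> ρ2 + 4·ρ1
  [  1    3  -1/10 ]
  [  0    0   -2/5 ]
  [ -7  -21      0 ]
ρ3 -> ρ3 + 7·ρ1
  [ 1  3  -1/10 ]
  [ 0  0   -2/5 ]
  [ 0  0  -7/10 ]
ρ2 -> -5/2·ρ2
  [ 1  3  -1/10 ]
  [ 0  0      1 ]
  [ 0  0  -7/10 ]
ρ3 -> ρ3 + 7/10·ρ2
  [ 1  3  -1/10 ]
  [ 0  0      1 ]
  [ 0  0      0 ]
ρ1 -> ρ1 + 1/10·ρ2
  [ 1  3  0 ]
  [ 0  0  1 ]
  [ 0  0  0 ]
The reduced form has 2 nonzero rows.

rank = 2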